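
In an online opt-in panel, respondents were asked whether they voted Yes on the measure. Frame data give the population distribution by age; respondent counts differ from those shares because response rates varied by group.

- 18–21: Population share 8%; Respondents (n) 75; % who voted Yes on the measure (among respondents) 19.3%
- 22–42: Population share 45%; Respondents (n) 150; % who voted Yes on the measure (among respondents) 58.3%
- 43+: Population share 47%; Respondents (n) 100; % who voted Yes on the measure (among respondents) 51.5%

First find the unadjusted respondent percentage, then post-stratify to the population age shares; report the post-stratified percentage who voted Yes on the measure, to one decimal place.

52.0%

Without adjustment, the pooled respondent share is:
  (75/325)×19.3 + (150/325)×58.3 + (100/325)×51.5 = 47.2077%
Post-stratifying to population shares instead:
  0.08×19.3 + 0.45×58.3 + 0.47×51.5 = 51.984%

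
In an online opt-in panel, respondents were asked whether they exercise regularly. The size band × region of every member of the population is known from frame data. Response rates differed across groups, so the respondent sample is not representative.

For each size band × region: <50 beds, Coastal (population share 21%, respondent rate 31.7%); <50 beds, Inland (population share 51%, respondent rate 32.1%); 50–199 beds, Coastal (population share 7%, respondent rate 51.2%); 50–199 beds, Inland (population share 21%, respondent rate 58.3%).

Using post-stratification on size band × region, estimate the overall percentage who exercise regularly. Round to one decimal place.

38.9%

Weight each group's respondent value by its population share:
  <50 beds, Coastal: 0.21 × 31.7 = 6.657
  <50 beds, Inland: 0.51 × 32.1 = 16.371
  50–199 beds, Coastal: 0.07 × 51.2 = 3.584
  50–199 beds, Inland: 0.21 × 58.3 = 12.243
Post-stratified estimate = 38.855 → 38.9%.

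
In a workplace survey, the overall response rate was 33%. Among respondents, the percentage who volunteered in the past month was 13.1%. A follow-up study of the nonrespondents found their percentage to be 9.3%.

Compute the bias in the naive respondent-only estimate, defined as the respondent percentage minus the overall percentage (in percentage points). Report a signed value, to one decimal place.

+2.5 percentage points

Nonresponse fraction = 1 − 0.33 = 0.67.
Bias = (nonresponse fraction) × (respondent percentage − nonrespondent percentage)
     = 0.67 × (13.1 − 9.3) = 0.67 × 3.8 = 2.546.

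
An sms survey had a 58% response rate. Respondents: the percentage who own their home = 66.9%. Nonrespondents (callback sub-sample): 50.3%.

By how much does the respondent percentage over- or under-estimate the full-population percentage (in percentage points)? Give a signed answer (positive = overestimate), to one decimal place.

Nonresponse fraction = 1 − 0.58 = 0.42.
Bias = (nonresponse fraction) × (respondent percentage − nonrespondent percentage)
     = 0.42 × (66.9 − 50.3) = 0.42 × 16.6 = 6.972.

+7.0 percentage points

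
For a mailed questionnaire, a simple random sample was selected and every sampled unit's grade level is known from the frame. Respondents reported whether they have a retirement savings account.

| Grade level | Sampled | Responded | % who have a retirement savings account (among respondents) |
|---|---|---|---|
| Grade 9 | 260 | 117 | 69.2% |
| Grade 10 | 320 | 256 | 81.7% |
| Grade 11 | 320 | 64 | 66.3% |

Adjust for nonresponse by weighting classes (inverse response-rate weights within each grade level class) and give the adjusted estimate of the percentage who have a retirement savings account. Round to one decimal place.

72.6%

Class response rates: Grade 9 117/260 = 45%, Grade 10 256/320 = 80%, Grade 11 64/320 = 20%.
Weighting each respondent by the inverse class response rate inflates each class back to its sampled size, so the class weight is n_sampled:
  Grade 9: 260 × 69.2 = 17,992
  Grade 10: 320 × 81.7 = 26,144
  Grade 11: 320 × 66.3 = 21,216
Adjusted estimate = 65,352 / 900 = 72.6133 → 72.6%.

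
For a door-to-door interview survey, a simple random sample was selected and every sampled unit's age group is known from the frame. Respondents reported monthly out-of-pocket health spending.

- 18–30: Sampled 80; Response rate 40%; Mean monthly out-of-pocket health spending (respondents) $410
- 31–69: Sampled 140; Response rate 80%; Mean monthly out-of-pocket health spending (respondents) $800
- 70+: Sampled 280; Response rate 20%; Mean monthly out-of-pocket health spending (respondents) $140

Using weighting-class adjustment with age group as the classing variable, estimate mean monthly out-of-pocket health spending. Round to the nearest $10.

Inverse-response-rate weighting restores each class to its sampled count, so class totals weight by n_sampled:
  18–30: 80 × 410 = 32,800
  31–69: 140 × 800 = 112,000
  70+: 280 × 140 = 39,200
Adjusted estimate = 184,000 / 500 = 368 → $370.

$370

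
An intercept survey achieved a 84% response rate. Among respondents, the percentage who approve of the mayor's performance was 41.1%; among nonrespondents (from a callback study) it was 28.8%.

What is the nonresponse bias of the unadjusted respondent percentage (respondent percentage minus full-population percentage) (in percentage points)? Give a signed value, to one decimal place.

+2.0 percentage points

Nonresponse fraction = 1 − 0.84 = 0.16.
Bias = (nonresponse fraction) × (respondent percentage − nonrespondent percentage)
     = 0.16 × (41.1 − 28.8) = 0.16 × 12.3 = 1.968.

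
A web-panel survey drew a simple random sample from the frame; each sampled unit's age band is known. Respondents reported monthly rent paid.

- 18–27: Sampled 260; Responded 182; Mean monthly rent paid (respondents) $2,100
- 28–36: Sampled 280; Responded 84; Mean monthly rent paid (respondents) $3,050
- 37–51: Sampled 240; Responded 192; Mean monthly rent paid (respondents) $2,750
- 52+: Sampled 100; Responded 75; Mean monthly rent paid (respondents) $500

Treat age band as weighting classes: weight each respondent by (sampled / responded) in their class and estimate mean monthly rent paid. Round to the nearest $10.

Response rates by class: 18–27 182/260 = 70%, 28–36 84/280 = 30%, 37–51 192/240 = 80%, 52+ 75/100 = 75%.
Each respondent's weight = sampled/responded in their class; summing within a class gives n_sampled, so:
  18–27: 260 × 2100 = 546,000
  28–36: 280 × 3050 = 854,000
  37–51: 240 × 2750 = 660,000
  52+: 100 × 500 = 50,000
Adjusted estimate = 2,110,000 / 880 = 2397.73 → $2,400.

$2,400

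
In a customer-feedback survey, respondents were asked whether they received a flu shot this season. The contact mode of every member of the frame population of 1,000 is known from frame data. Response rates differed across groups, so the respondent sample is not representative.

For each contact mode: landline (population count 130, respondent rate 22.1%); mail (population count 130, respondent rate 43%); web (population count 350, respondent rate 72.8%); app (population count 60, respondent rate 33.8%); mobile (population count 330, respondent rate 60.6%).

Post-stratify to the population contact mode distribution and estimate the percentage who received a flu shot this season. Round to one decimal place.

Post-stratification weights by population share, not respondent share:
  landline: (130/1,000) × 22.1 = 2.873
  mail: (130/1,000) × 43 = 5.59
  web: (350/1,000) × 72.8 = 25.48
  app: (60/1,000) × 33.8 = 2.028
  mobile: (330/1,000) × 60.6 = 19.998
Post-stratified estimate = 55.969 → 56.0%.

56.0%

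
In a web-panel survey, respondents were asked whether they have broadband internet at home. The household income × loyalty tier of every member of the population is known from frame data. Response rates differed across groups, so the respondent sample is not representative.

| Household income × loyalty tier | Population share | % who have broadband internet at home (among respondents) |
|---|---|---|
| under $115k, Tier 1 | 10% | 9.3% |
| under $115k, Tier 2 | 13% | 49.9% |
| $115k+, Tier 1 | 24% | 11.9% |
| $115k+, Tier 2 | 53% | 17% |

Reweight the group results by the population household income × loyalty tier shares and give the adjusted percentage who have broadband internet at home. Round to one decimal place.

Weight each group's respondent value by its population share:
  under $115k, Tier 1: 0.1 × 9.3 = 0.93
  under $115k, Tier 2: 0.13 × 49.9 = 6.487
  $115k+, Tier 1: 0.24 × 11.9 = 2.856
  $115k+, Tier 2: 0.53 × 17 = 9.01
Post-stratified estimate = 19.283 → 19.3%.

19.3%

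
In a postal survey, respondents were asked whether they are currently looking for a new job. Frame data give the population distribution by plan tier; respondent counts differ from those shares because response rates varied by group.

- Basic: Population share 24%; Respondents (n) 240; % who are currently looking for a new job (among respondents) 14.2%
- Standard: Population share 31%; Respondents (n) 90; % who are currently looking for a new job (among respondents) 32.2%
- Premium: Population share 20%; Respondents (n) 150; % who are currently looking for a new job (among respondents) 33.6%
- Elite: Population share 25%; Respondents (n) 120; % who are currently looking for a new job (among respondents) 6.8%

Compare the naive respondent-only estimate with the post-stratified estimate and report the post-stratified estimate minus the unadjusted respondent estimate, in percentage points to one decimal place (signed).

Without adjustment, the pooled respondent share is:
  (240/600)×14.2 + (90/600)×32.2 + (150/600)×33.6 + (120/600)×6.8 = 20.27%
Post-stratifying to population shares instead:
  0.24×14.2 + 0.31×32.2 + 0.2×33.6 + 0.25×6.8 = 21.81%
Difference = 21.81 − 20.27 = 1.54 pp.

+1.5 percentage points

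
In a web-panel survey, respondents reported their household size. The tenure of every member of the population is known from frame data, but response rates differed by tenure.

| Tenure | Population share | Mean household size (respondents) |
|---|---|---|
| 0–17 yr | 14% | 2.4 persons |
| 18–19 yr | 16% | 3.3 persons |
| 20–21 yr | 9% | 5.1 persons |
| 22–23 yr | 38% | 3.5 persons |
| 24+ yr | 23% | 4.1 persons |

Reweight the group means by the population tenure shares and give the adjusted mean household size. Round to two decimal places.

3.60

Weight each group's respondent value by its population share:
  0–17 yr: 0.14 × 2.4 = 0.336
  18–19 yr: 0.16 × 3.3 = 0.528
  20–21 yr: 0.09 × 5.1 = 0.459
  22–23 yr: 0.38 × 3.5 = 1.33
  24+ yr: 0.23 × 4.1 = 0.943
Post-stratified estimate = 3.596 → 3.60.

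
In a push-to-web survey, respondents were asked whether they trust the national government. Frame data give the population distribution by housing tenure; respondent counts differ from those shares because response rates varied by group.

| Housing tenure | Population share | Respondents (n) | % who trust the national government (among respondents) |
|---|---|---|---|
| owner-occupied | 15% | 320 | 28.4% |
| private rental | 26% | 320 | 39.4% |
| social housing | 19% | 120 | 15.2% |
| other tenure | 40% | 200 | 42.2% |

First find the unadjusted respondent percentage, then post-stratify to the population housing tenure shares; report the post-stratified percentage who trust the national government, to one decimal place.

34.3%

Unadjusted (pooled respondent) estimate weights by respondent counts:
  (320/960)×28.4 + (320/960)×39.4 + (120/960)×15.2 + (200/960)×42.2 = 33.2917%
Reweighting by population housing tenure shares:
  0.15×28.4 + 0.26×39.4 + 0.19×15.2 + 0.4×42.2 = 34.272%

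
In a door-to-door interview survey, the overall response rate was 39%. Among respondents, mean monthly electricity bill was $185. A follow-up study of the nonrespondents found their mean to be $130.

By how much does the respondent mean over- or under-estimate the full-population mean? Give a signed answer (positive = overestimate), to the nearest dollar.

+$34

Nonresponse fraction = 1 − 0.39 = 0.61.
Bias = (nonresponse fraction) × (respondent mean − nonrespondent mean)
     = 0.61 × (185 − 130) = 0.61 × 55 = 33.55.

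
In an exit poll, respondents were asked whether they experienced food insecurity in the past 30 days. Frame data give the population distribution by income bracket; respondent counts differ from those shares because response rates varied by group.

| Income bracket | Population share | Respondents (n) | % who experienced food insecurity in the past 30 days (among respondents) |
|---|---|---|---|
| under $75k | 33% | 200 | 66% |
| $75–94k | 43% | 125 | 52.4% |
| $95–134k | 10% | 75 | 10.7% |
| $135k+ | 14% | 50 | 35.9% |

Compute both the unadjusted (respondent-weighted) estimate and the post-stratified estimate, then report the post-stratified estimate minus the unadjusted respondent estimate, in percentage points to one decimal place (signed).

+0.7 percentage points

Naive respondent-only estimate (weights = respondent counts):
  (200/450)×66 + (125/450)×52.4 + (75/450)×10.7 + (50/450)×35.9 = 49.6611%
Reweighting by population income bracket shares:
  0.33×66 + 0.43×52.4 + 0.1×10.7 + 0.14×35.9 = 50.408%
Difference = 50.408 − 49.6611 = 0.7469 pp.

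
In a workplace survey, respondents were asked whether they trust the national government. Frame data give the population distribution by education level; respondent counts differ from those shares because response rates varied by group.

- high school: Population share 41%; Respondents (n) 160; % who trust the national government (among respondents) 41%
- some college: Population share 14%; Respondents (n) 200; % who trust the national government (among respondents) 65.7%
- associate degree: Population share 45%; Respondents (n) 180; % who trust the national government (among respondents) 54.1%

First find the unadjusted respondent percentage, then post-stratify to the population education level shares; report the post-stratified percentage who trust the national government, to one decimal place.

50.4%

Without adjustment, the pooled respondent share is:
  (160/540)×41 + (200/540)×65.7 + (180/540)×54.1 = 54.5148%
Reweighting by population education level shares:
  0.41×41 + 0.14×65.7 + 0.45×54.1 = 50.353%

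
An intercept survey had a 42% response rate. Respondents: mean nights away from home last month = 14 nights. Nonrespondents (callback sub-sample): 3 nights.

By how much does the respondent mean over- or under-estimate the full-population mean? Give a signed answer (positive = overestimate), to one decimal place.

+6.4

Nonresponse fraction = 1 − 0.42 = 0.58.
Bias = (nonresponse fraction) × (respondent mean − nonrespondent mean)
     = 0.58 × (14 − 3) = 0.58 × 11 = 6.38.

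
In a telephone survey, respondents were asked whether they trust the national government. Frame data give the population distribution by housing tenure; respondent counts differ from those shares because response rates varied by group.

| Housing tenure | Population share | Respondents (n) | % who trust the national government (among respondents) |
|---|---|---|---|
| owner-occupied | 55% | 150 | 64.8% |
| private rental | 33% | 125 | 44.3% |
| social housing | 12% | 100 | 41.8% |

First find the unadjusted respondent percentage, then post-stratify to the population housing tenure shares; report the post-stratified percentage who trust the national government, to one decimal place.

55.3%

Without adjustment, the pooled respondent share is:
  (150/375)×64.8 + (125/375)×44.3 + (100/375)×41.8 = 51.8333%
Post-stratified estimate weights by population shares:
  0.55×64.8 + 0.33×44.3 + 0.12×41.8 = 55.275%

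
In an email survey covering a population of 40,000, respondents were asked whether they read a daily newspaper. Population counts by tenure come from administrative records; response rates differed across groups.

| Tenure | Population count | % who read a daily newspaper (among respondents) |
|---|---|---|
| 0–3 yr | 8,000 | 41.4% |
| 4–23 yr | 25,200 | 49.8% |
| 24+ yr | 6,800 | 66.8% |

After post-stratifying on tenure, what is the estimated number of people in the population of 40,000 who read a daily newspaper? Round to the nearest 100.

20,400

Each cell contributes its population count × the respondent rate:
  0–3 yr: 8,000 × 41.4% = 3312
  4–23 yr: 25,200 × 49.8% = 12549.6
  24+ yr: 6,800 × 66.8% = 4542.4
Estimated total = 20,404 → 20,400.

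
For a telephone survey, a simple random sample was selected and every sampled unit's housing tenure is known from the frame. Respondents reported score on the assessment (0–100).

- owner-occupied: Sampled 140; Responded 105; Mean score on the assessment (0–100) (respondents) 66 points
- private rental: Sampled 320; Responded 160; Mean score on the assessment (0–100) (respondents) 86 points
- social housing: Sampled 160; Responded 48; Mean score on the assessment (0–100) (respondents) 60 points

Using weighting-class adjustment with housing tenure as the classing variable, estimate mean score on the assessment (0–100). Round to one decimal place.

74.8

Response rates by class: owner-occupied 105/140 = 75%, private rental 160/320 = 50%, social housing 48/160 = 30%.
Weighting each respondent by the inverse class response rate inflates each class back to its sampled size, so the class weight is n_sampled:
  owner-occupied: 140 × 66 = 9240
  private rental: 320 × 86 = 27,520
  social housing: 160 × 60 = 9600
Adjusted estimate = 46,360 / 620 = 74.7742 → 74.8.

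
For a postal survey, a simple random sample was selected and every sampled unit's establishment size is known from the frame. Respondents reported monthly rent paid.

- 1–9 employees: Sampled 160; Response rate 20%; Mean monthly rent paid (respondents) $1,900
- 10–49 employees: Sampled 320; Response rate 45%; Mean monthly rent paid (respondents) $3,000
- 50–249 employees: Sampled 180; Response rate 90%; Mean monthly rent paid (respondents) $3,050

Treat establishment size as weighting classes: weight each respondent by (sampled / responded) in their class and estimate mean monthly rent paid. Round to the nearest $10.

$2,750

With weight = n_sampled/n_responded per class, the weighted class total is n_sampled:
  1–9 employees: 160 × 1900 = 304,000
  10–49 employees: 320 × 3000 = 960,000
  50–249 employees: 180 × 3050 = 549,000
Adjusted estimate = 1,813,000 / 660 = 2746.97 → $2,750.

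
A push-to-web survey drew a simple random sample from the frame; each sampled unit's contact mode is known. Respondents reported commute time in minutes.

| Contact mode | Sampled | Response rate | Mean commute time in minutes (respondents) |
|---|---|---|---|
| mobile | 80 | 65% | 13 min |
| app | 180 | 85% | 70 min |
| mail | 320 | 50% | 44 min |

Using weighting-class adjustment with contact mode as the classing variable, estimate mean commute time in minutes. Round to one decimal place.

Each respondent's weight = sampled/responded in their class; summing within a class gives n_sampled, so:
  mobile: 80 × 13 = 1040
  app: 180 × 70 = 12,600
  mail: 320 × 44 = 14,080
Adjusted estimate = 27,720 / 580 = 47.7931 → 47.8.

47.8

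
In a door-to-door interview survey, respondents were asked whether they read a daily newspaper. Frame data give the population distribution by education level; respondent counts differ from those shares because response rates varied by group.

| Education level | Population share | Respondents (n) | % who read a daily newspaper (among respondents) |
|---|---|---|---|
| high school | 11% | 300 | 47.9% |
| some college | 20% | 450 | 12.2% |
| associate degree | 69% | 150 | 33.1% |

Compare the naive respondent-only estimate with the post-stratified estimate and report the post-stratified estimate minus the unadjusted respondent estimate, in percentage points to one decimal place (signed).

Without adjustment, the pooled respondent share is:
  (300/900)×47.9 + (450/900)×12.2 + (150/900)×33.1 = 27.5833%
Post-stratifying to population shares instead:
  0.11×47.9 + 0.2×12.2 + 0.69×33.1 = 30.548%
Difference = 30.548 − 27.5833 = 2.9647 pp.

+3.0 percentage points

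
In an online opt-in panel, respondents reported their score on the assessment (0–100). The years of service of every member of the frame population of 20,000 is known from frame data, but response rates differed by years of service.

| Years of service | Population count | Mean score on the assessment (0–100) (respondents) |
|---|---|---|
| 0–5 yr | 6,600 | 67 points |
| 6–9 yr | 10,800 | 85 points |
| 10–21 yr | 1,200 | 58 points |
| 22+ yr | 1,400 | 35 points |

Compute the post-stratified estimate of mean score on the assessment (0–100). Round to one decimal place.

Each cell contributes population-share × respondent value:
  0–5 yr: (6,600/20,000) × 67 = 22.11
  6–9 yr: (10,800/20,000) × 85 = 45.9
  10–21 yr: (1,200/20,000) × 58 = 3.48
  22+ yr: (1,400/20,000) × 35 = 2.45
Post-stratified estimate = 73.94 → 73.9.

73.9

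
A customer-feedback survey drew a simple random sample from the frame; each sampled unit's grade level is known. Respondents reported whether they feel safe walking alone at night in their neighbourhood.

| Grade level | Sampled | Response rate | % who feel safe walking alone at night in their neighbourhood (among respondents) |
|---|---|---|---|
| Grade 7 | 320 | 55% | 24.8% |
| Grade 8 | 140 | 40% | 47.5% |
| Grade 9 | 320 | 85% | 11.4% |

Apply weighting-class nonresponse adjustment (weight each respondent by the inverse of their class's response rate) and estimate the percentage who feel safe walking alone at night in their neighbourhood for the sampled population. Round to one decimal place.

23.4%

With weight = n_sampled/n_responded per class, the weighted class total is n_sampled:
  Grade 7: 320 × 24.8 = 7936
  Grade 8: 140 × 47.5 = 6650
  Grade 9: 320 × 11.4 = 3648
Adjusted estimate = 18,234 / 780 = 23.3769 → 23.4%.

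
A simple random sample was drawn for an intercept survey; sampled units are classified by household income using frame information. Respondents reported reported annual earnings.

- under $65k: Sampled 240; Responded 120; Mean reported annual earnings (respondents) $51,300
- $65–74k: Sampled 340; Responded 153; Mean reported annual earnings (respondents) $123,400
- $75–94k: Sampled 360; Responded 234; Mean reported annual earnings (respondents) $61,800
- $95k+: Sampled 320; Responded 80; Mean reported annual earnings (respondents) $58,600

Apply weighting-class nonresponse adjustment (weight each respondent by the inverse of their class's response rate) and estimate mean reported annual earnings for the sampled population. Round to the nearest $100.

Response rates by class: under $65k 120/240 = 50%, $65–74k 153/340 = 45%, $75–94k 234/360 = 65%, $95k+ 80/320 = 25%.
Inverse-response-rate weighting restores each class to its sampled count, so class totals weight by n_sampled:
  under $65k: 240 × 51,300 = 12,312,000
  $65–74k: 340 × 123,400 = 41,956,000
  $75–94k: 360 × 61,800 = 22,248,000
  $95k+: 320 × 58,600 = 18,752,000
Adjusted estimate = 95,268,000 / 1,260 = 75609.5 → $75,600.

$75,600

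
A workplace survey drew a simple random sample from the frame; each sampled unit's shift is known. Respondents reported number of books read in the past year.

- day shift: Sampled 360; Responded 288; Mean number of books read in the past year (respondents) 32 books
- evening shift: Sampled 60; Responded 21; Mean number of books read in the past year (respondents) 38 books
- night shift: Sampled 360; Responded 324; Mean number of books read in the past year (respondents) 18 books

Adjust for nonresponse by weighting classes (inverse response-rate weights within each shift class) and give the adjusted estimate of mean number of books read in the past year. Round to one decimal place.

26.0

Response rates by class: day shift 288/360 = 80%, evening shift 21/60 = 35%, night shift 324/360 = 90%.
Weighting each respondent by the inverse class response rate inflates each class back to its sampled size, so the class weight is n_sampled:
  day shift: 360 × 32 = 11,520
  evening shift: 60 × 38 = 2280
  night shift: 360 × 18 = 6480
Adjusted estimate = 20,280 / 780 = 26 → 26.0.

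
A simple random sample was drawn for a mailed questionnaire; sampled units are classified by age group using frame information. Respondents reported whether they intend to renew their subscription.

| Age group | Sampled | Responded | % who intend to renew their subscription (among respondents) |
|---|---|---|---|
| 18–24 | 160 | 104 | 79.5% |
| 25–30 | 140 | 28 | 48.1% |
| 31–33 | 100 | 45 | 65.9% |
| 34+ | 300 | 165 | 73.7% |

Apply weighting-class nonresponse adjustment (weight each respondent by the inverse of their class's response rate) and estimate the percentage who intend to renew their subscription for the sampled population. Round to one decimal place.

Response rates by class: 18–24 104/160 = 65%, 25–30 28/140 = 20%, 31–33 45/100 = 45%, 34+ 165/300 = 55%.
Inverse-response-rate weighting restores each class to its sampled count, so class totals weight by n_sampled:
  18–24: 160 × 79.5 = 12,720
  25–30: 140 × 48.1 = 6734
  31–33: 100 × 65.9 = 6590
  34+: 300 × 73.7 = 22,110
Adjusted estimate = 48,154 / 700 = 68.7914 → 68.8%.

68.8%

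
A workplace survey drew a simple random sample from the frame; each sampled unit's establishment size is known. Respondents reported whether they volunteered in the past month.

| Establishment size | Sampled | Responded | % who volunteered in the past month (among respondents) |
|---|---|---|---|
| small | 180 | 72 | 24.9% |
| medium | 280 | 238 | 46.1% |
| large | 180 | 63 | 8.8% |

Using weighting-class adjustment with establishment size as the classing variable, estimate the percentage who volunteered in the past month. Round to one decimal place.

29.6%

Response rates by class: small 72/180 = 40%, medium 238/280 = 85%, large 63/180 = 35%.
Inverse-response-rate weighting restores each class to its sampled count, so class totals weight by n_sampled:
  small: 180 × 24.9 = 4482
  medium: 280 × 46.1 = 12,908
  large: 180 × 8.8 = 1584
Adjusted estimate = 18,974 / 640 = 29.6469 → 29.6%.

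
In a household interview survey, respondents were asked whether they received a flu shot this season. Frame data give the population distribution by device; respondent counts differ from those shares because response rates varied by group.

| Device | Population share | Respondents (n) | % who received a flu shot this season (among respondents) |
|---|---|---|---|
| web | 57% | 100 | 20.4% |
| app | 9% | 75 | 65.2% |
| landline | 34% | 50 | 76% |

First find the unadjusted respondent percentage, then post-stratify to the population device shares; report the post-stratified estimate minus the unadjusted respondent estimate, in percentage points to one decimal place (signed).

-4.4 percentage points

Naive respondent-only estimate (weights = respondent counts):
  (100/225)×20.4 + (75/225)×65.2 + (50/225)×76 = 47.6889%
Post-stratified estimate weights by population shares:
  0.57×20.4 + 0.09×65.2 + 0.34×76 = 43.336%
Difference = 43.336 − 47.6889 = -4.3529 pp.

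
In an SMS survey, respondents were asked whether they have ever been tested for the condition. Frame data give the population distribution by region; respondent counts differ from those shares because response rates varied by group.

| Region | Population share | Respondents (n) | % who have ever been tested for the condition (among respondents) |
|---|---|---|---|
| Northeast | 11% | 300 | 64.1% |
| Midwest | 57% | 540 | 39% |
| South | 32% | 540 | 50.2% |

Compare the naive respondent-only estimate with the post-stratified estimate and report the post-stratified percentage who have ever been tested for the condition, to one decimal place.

45.3%

Without adjustment, the pooled respondent share is:
  (300/1380)×64.1 + (540/1380)×39 + (540/1380)×50.2 = 48.8391%
Post-stratifying to population shares instead:
  0.11×64.1 + 0.57×39 + 0.32×50.2 = 45.345%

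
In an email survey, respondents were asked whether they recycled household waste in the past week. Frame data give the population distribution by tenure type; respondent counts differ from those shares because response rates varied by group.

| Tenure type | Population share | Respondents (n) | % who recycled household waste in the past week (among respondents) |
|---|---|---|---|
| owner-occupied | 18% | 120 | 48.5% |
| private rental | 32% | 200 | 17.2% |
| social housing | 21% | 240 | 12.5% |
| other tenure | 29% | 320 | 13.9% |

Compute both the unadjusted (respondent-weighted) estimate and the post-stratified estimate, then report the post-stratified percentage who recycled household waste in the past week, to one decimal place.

Unadjusted (pooled respondent) estimate weights by respondent counts:
  (120/880)×48.5 + (200/880)×17.2 + (240/880)×12.5 + (320/880)×13.9 = 18.9864%
Post-stratified estimate weights by population shares:
  0.18×48.5 + 0.32×17.2 + 0.21×12.5 + 0.29×13.9 = 20.89%

20.9%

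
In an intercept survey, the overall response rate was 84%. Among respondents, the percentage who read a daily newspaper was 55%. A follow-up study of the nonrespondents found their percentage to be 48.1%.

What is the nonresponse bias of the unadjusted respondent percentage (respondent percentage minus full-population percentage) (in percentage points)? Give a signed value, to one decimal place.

+1.1 percentage points

Nonresponse fraction = 1 − 0.84 = 0.16.
Bias = (nonresponse fraction) × (respondent percentage − nonrespondent percentage)
     = 0.16 × (55 − 48.1) = 0.16 × 6.9 = 1.104.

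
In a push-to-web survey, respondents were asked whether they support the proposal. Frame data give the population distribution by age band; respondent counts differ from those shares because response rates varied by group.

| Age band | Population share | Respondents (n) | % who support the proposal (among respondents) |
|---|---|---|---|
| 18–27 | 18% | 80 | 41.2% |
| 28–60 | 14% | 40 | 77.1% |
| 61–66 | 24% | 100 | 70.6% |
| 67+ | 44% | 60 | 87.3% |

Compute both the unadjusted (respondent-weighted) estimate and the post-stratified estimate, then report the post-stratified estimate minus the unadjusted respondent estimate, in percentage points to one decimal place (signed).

Unadjusted (pooled respondent) estimate weights by respondent counts:
  (80/280)×41.2 + (40/280)×77.1 + (100/280)×70.6 + (60/280)×87.3 = 66.7071%
Post-stratifying to population shares instead:
  0.18×41.2 + 0.14×77.1 + 0.24×70.6 + 0.44×87.3 = 73.566%
Difference = 73.566 − 66.7071 = 6.8589 pp.

+6.9 percentage points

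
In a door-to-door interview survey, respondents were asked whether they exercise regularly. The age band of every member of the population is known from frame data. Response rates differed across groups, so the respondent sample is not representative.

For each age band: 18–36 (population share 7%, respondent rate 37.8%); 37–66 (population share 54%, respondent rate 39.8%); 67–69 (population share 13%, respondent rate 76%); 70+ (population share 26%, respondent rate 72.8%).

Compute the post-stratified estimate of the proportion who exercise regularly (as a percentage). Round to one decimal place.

52.9%

Post-stratification weights by population share, not respondent share:
  18–36: 0.07 × 37.8 = 2.646
  37–66: 0.54 × 39.8 = 21.492
  67–69: 0.13 × 76 = 9.88
  70+: 0.26 × 72.8 = 18.928
Post-stratified estimate = 52.946 → 52.9%.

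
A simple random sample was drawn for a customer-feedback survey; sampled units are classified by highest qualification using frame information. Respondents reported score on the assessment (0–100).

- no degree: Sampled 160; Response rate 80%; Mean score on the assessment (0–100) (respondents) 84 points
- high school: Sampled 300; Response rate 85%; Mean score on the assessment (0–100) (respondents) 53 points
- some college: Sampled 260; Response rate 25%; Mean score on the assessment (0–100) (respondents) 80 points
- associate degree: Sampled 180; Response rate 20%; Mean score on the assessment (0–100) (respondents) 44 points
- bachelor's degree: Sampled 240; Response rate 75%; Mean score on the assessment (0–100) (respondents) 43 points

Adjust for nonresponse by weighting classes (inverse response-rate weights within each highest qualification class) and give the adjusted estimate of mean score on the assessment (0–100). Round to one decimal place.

60.0

Each respondent's weight = sampled/responded in their class; summing within a class gives n_sampled, so:
  no degree: 160 × 84 = 13,440
  high school: 300 × 53 = 15,900
  some college: 260 × 80 = 20,800
  associate degree: 180 × 44 = 7920
  bachelor's degree: 240 × 43 = 10,320
Adjusted estimate = 68,380 / 1,140 = 59.9825 → 60.0.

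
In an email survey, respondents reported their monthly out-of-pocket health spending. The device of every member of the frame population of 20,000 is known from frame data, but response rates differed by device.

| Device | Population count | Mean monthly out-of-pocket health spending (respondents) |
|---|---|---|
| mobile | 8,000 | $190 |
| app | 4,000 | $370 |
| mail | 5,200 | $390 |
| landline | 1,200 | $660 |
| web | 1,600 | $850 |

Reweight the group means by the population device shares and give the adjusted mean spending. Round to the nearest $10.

$360

Reweight to the known device distribution:
  mobile: (8,000/20,000) × 190 = 76
  app: (4,000/20,000) × 370 = 74
  mail: (5,200/20,000) × 390 = 101.4
  landline: (1,200/20,000) × 660 = 39.6
  web: (1,600/20,000) × 850 = 68
Post-stratified estimate = 359 → $360.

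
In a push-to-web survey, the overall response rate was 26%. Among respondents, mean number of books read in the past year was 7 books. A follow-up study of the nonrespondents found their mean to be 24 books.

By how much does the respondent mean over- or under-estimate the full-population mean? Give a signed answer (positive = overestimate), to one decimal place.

-12.6

Nonresponse fraction = 1 − 0.26 = 0.74.
Bias = (nonresponse fraction) × (respondent mean − nonrespondent mean)
     = 0.74 × (7 − 24) = 0.74 × -17 = -12.58.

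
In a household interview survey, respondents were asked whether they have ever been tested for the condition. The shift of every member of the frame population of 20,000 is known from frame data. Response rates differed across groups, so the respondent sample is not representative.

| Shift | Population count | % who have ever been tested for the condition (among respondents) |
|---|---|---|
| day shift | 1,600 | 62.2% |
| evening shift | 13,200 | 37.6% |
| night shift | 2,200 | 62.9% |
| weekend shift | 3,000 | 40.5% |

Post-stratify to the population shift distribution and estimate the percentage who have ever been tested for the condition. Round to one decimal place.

42.8%

Reweight to the known shift distribution:
  day shift: (1,600/20,000) × 62.2 = 4.976
  evening shift: (13,200/20,000) × 37.6 = 24.816
  night shift: (2,200/20,000) × 62.9 = 6.919
  weekend shift: (3,000/20,000) × 40.5 = 6.075
Post-stratified estimate = 42.786 → 42.8%.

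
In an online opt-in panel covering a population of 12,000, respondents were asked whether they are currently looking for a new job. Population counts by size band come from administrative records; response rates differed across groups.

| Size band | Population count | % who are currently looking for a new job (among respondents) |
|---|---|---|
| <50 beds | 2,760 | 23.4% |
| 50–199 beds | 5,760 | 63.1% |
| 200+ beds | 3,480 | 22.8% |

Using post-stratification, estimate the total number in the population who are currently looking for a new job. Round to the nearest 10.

5,070

Apply each group's respondent rate to its population count:
  <50 beds: 2,760 × 23.4% = 645.84
  50–199 beds: 5,760 × 63.1% = 3634.56
  200+ beds: 3,480 × 22.8% = 793.44
Estimated total = 5073.84 → 5,070.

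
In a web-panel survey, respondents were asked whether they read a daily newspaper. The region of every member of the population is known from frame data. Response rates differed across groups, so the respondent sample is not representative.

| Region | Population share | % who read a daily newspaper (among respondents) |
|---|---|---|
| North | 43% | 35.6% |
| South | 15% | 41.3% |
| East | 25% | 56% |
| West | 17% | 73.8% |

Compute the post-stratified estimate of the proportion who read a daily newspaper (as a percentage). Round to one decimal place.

48.0%

Weight each group's respondent value by its population share:
  North: 0.43 × 35.6 = 15.308
  South: 0.15 × 41.3 = 6.195
  East: 0.25 × 56 = 14
  West: 0.17 × 73.8 = 12.546
Post-stratified estimate = 48.049 → 48.0%.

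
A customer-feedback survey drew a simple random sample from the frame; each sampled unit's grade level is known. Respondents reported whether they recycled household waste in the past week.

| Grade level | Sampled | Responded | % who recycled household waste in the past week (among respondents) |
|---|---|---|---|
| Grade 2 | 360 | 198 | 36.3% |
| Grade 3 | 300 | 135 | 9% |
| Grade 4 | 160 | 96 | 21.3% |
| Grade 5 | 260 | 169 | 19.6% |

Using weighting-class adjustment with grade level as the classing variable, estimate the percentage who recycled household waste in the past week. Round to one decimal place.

Class response rates: Grade 2 198/360 = 55%, Grade 3 135/300 = 45%, Grade 4 96/160 = 60%, Grade 5 169/260 = 65%.
Inverse-response-rate weighting restores each class to its sampled count, so class totals weight by n_sampled:
  Grade 2: 360 × 36.3 = 13068
  Grade 3: 300 × 9 = 2700
  Grade 4: 160 × 21.3 = 3408
  Grade 5: 260 × 19.6 = 5096
Adjusted estimate = 24,272 / 1,080 = 22.4741 → 22.5%.

22.5%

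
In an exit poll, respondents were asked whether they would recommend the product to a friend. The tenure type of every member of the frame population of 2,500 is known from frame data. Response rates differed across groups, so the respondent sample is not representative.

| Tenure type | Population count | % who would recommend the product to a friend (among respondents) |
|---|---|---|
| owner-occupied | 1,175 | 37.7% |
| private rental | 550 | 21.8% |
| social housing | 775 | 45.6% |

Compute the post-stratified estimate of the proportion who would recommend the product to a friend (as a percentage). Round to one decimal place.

36.7%

Reweight to the known tenure type distribution:
  owner-occupied: (1,175/2,500) × 37.7 = 17.719
  private rental: (550/2,500) × 21.8 = 4.796
  social housing: (775/2,500) × 45.6 = 14.136
Post-stratified estimate = 36.651 → 36.7%.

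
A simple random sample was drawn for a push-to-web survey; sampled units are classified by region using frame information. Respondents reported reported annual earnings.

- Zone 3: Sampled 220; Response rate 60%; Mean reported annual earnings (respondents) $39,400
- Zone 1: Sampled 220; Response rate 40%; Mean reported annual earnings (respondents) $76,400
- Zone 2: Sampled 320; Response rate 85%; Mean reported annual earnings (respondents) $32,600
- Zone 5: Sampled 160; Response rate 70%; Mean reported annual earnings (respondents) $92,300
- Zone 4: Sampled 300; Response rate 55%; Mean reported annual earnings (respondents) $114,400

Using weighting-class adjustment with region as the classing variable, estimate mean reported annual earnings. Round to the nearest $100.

$69,700

Inverse-response-rate weighting restores each class to its sampled count, so class totals weight by n_sampled:
  Zone 3: 220 × 39,400 = 8,668,000
  Zone 1: 220 × 76,400 = 16,808,000
  Zone 2: 320 × 32,600 = 10,432,000
  Zone 5: 160 × 92,300 = 14,768,000
  Zone 4: 300 × 114,400 = 34,320,000
Adjusted estimate = 84,996,000 / 1,220 = 69668.9 → $69,700.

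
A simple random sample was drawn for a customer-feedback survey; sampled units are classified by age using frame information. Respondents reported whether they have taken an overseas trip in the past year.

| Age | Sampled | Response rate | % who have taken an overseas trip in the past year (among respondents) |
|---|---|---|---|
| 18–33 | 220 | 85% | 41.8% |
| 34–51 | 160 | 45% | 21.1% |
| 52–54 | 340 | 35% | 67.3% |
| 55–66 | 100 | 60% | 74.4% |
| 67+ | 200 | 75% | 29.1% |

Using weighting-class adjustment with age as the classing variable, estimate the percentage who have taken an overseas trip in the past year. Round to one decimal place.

Inverse-response-rate weighting restores each class to its sampled count, so class totals weight by n_sampled:
  18–33: 220 × 41.8 = 9196
  34–51: 160 × 21.1 = 3376
  52–54: 340 × 67.3 = 22,882
  55–66: 100 × 74.4 = 7440
  67+: 200 × 29.1 = 5820
Adjusted estimate = 48,714 / 1,020 = 47.7588 → 47.8%.

47.8%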